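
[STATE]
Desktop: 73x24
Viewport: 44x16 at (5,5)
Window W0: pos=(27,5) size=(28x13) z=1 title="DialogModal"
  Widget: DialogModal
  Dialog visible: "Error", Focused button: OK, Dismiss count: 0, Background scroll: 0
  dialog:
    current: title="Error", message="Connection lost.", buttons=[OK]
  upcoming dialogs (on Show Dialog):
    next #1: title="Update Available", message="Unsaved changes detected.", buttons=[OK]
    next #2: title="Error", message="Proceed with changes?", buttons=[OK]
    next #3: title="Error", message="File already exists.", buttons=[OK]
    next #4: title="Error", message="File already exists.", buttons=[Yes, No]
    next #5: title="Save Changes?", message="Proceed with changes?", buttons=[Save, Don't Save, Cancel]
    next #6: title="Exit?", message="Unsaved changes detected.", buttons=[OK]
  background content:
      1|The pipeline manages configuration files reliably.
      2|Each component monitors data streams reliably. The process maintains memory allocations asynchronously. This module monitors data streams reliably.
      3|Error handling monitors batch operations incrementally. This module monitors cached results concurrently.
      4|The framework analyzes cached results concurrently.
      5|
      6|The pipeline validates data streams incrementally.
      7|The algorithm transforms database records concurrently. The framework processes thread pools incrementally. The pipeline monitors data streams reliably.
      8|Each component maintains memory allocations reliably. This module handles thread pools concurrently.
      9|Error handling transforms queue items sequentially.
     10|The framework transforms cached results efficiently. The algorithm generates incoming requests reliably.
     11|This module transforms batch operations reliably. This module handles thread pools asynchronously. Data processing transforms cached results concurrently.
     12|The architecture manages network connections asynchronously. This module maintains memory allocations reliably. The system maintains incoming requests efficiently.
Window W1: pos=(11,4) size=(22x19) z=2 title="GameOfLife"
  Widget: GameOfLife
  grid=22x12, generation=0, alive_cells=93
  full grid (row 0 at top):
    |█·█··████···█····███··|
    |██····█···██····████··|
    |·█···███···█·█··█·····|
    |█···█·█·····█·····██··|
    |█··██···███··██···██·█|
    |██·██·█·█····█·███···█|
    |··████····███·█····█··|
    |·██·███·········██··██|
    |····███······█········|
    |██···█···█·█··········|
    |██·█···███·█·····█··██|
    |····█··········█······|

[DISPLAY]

      ┃ GameOfLife         ┃━━━━━━━━━━━━━━━━
      ┠────────────────────┨ogModal         
      ┃Gen: 0              ┃────────────────
      ┃·█··████···█····███·┃ipeline manages 
      ┃█····█···██····████·┃component monito
      ┃█···███···█·█··█····┃────────────────
      ┃···█·█·····█·····██·┃     Error      
      ┃··██···███··██···██·┃Connection lost.
      ┃█·██·█·█····█·███···┃      [OK]      
      ┃·████····███·█····█·┃────────────────
      ┃██·███·········██··█┃component mainta
      ┃···███······█·······┃ handling transf
      ┃█···█···█·█·········┃━━━━━━━━━━━━━━━━
      ┃█·█···███·█·····█··█┃                
      ┃···█··········█·····┃                
      ┃                    ┃                


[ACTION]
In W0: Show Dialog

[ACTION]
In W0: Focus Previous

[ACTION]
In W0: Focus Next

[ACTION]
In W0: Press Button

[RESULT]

      ┃ GameOfLife         ┃━━━━━━━━━━━━━━━━
      ┠────────────────────┨ogModal         
      ┃Gen: 0              ┃────────────────
      ┃·█··████···█····███·┃ipeline manages 
      ┃█····█···██····████·┃component monito
      ┃█···███···█·█··█····┃ handling monito
      ┃···█·█·····█·····██·┃ramework analyze
      ┃··██···███··██···██·┃                
      ┃█·██·█·█····█·███···┃ipeline validate
      ┃·████····███·█····█·┃lgorithm transfo
      ┃██·███·········██··█┃component mainta
      ┃···███······█·······┃ handling transf
      ┃█···█···█·█·········┃━━━━━━━━━━━━━━━━
      ┃█·█···███·█·····█··█┃                
      ┃···█··········█·····┃                
      ┃                    ┃                


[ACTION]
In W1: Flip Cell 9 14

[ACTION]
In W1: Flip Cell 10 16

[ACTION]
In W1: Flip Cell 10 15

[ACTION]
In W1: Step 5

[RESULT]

      ┃ GameOfLife         ┃━━━━━━━━━━━━━━━━
      ┠────────────────────┨ogModal         
      ┃Gen: 5              ┃────────────────
      ┃··············██····┃ipeline manages 
      ┃······██·██···██····┃component monito
      ┃·············█···█·█┃ handling monito
      ┃·············█████·█┃ramework analyze
      ┃··██······███······█┃                
      ┃······█··████·····█·┃ipeline validate
      ┃······█···█·········┃lgorithm transfo
      ┃·········█···██████·┃component mainta
      ┃█········█··██··███·┃ handling transf
      ┃█·······██··██······┃━━━━━━━━━━━━━━━━
      ┃█·············█·····┃                
      ┃········██·████·····┃                
      ┃                    ┃                


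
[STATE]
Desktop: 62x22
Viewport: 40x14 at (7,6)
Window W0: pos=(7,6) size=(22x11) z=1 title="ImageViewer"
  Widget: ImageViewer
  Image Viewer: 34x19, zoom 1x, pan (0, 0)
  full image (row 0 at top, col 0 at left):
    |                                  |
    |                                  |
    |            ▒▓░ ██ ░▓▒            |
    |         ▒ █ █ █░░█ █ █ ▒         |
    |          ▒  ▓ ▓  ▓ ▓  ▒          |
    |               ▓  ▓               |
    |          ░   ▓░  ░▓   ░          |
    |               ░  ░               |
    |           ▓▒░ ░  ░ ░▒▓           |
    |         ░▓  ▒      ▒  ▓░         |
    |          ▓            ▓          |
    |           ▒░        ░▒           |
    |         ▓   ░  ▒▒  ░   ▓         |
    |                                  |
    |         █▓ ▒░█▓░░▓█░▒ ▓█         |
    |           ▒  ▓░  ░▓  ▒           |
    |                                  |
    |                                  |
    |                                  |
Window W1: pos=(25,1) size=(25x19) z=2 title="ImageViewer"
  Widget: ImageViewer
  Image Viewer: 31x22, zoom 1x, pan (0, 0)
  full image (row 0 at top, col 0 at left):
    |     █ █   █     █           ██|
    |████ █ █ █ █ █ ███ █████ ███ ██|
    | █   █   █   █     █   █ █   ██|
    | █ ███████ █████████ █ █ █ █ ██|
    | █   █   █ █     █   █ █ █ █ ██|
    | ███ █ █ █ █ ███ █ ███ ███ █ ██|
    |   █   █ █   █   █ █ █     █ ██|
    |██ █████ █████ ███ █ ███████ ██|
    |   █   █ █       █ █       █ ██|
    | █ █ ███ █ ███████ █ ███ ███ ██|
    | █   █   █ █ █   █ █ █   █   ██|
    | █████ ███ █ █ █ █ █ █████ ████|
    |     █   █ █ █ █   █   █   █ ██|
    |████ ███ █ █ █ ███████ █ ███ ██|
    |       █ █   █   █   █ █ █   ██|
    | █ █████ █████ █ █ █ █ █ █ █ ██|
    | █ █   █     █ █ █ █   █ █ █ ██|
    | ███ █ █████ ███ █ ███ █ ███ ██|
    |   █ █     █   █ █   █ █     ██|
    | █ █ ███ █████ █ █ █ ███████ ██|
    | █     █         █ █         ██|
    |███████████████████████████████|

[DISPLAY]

┏━━━━━━━━━━━━━━━━━┃ █   █   █   █     █ 
┃ ImageViewer     ┃ █ ███████ █████████ 
┠─────────────────┃ █   █   █ █     █   
┃                 ┃ ███ █ █ █ █ ███ █ ██
┃                 ┃   █   █ █   █   █ █ 
┃            ▒▓░ █┃██ █████ █████ ███ █ 
┃         ▒ █ █ █░┃   █   █ █       █ █ 
┃          ▒  ▓ ▓ ┃ █ █ ███ █ ███████ █ 
┃               ▓ ┃ █   █   █ █ █   █ █ 
┃          ░   ▓░ ┃ █████ ███ █ █ █ █ █ 
┗━━━━━━━━━━━━━━━━━┃     █   █ █ █ █   █ 
                  ┃████ ███ █ █ █ ██████
                  ┃       █ █   █   █   
                  ┗━━━━━━━━━━━━━━━━━━━━━


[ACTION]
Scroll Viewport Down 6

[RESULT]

┠─────────────────┃ █   █   █ █     █   
┃                 ┃ ███ █ █ █ █ ███ █ ██
┃                 ┃   █   █ █   █   █ █ 
┃            ▒▓░ █┃██ █████ █████ ███ █ 
┃         ▒ █ █ █░┃   █   █ █       █ █ 
┃          ▒  ▓ ▓ ┃ █ █ ███ █ ███████ █ 
┃               ▓ ┃ █   █   █ █ █   █ █ 
┃          ░   ▓░ ┃ █████ ███ █ █ █ █ █ 
┗━━━━━━━━━━━━━━━━━┃     █   █ █ █ █   █ 
                  ┃████ ███ █ █ █ ██████
                  ┃       █ █   █   █   
                  ┗━━━━━━━━━━━━━━━━━━━━━
                                        
                                        


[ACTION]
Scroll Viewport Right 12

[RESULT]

──────┃ █   █   █ █     █   █ ┃         
      ┃ ███ █ █ █ █ ███ █ ███ ┃         
      ┃   █   █ █   █   █ █ █ ┃         
 ▒▓░ █┃██ █████ █████ ███ █ ██┃         
█ █ █░┃   █   █ █       █ █   ┃         
  ▓ ▓ ┃ █ █ ███ █ ███████ █ ██┃         
    ▓ ┃ █   █   █ █ █   █ █ █ ┃         
   ▓░ ┃ █████ ███ █ █ █ █ █ ██┃         
━━━━━━┃     █   █ █ █ █   █   ┃         
      ┃████ ███ █ █ █ ███████ ┃         
      ┃       █ █   █   █   █ ┃         
      ┗━━━━━━━━━━━━━━━━━━━━━━━┛         
                                        
                                        


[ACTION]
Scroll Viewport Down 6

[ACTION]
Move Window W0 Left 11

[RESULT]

──┨   ┃ █   █   █ █     █   █ ┃         
  ┃   ┃ ███ █ █ █ █ ███ █ ███ ┃         
  ┃   ┃   █   █ █   █   █ █ █ ┃         
 ░┃   ┃██ █████ █████ ███ █ ██┃         
█ ┃   ┃   █   █ █       █ █   ┃         
▓ ┃   ┃ █ █ ███ █ ███████ █ ██┃         
▓ ┃   ┃ █   █   █ █ █   █ █ █ ┃         
░▓┃   ┃ █████ ███ █ █ █ █ █ ██┃         
━━┛   ┃     █   █ █ █ █   █   ┃         
      ┃████ ███ █ █ █ ███████ ┃         
      ┃       █ █   █   █   █ ┃         
      ┗━━━━━━━━━━━━━━━━━━━━━━━┛         
                                        
                                        


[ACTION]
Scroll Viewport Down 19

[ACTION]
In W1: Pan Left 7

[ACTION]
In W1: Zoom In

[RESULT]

──┨   ┃  ██      ██      ██   ┃         
  ┃   ┃  ██      ██      ██   ┃         
  ┃   ┃  ██  ██████████████  █┃         
 ░┃   ┃  ██  ██████████████  █┃         
█ ┃   ┃  ██      ██      ██  █┃         
▓ ┃   ┃  ██      ██      ██  █┃         
▓ ┃   ┃  ██████  ██  ██  ██  █┃         
░▓┃   ┃  ██████  ██  ██  ██  █┃         
━━┛   ┃      ██      ██  ██   ┃         
      ┃      ██      ██  ██   ┃         
      ┃████  ██████████  █████┃         
      ┗━━━━━━━━━━━━━━━━━━━━━━━┛         
                                        
                                        


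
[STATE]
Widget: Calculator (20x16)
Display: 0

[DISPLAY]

                   0
┌───┬───┬───┬───┐   
│ 7 │ 8 │ 9 │ ÷ │   
├───┼───┼───┼───┤   
│ 4 │ 5 │ 6 │ × │   
├───┼───┼───┼───┤   
│ 1 │ 2 │ 3 │ - │   
├───┼───┼───┼───┤   
│ 0 │ . │ = │ + │   
├───┼───┼───┼───┤   
│ C │ MC│ MR│ M+│   
└───┴───┴───┴───┘   
                    
                    
                    
                    


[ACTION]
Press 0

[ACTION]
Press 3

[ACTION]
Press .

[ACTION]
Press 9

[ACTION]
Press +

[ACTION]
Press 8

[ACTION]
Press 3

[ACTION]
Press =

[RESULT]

                86.9
┌───┬───┬───┬───┐   
│ 7 │ 8 │ 9 │ ÷ │   
├───┼───┼───┼───┤   
│ 4 │ 5 │ 6 │ × │   
├───┼───┼───┼───┤   
│ 1 │ 2 │ 3 │ - │   
├───┼───┼───┼───┤   
│ 0 │ . │ = │ + │   
├───┼───┼───┼───┤   
│ C │ MC│ MR│ M+│   
└───┴───┴───┴───┘   
                    
                    
                    
                    


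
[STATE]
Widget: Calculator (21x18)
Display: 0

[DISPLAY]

                    0
┌───┬───┬───┬───┐    
│ 7 │ 8 │ 9 │ ÷ │    
├───┼───┼───┼───┤    
│ 4 │ 5 │ 6 │ × │    
├───┼───┼───┼───┤    
│ 1 │ 2 │ 3 │ - │    
├───┼───┼───┼───┤    
│ 0 │ . │ = │ + │    
├───┼───┼───┼───┤    
│ C │ MC│ MR│ M+│    
└───┴───┴───┴───┘    
                     
                     
                     
                     
                     
                     


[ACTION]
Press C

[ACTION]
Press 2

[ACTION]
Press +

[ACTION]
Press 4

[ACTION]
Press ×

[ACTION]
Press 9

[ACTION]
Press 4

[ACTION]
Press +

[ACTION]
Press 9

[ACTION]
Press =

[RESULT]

                  573
┌───┬───┬───┬───┐    
│ 7 │ 8 │ 9 │ ÷ │    
├───┼───┼───┼───┤    
│ 4 │ 5 │ 6 │ × │    
├───┼───┼───┼───┤    
│ 1 │ 2 │ 3 │ - │    
├───┼───┼───┼───┤    
│ 0 │ . │ = │ + │    
├───┼───┼───┼───┤    
│ C │ MC│ MR│ M+│    
└───┴───┴───┴───┘    
                     
                     
                     
                     
                     
                     


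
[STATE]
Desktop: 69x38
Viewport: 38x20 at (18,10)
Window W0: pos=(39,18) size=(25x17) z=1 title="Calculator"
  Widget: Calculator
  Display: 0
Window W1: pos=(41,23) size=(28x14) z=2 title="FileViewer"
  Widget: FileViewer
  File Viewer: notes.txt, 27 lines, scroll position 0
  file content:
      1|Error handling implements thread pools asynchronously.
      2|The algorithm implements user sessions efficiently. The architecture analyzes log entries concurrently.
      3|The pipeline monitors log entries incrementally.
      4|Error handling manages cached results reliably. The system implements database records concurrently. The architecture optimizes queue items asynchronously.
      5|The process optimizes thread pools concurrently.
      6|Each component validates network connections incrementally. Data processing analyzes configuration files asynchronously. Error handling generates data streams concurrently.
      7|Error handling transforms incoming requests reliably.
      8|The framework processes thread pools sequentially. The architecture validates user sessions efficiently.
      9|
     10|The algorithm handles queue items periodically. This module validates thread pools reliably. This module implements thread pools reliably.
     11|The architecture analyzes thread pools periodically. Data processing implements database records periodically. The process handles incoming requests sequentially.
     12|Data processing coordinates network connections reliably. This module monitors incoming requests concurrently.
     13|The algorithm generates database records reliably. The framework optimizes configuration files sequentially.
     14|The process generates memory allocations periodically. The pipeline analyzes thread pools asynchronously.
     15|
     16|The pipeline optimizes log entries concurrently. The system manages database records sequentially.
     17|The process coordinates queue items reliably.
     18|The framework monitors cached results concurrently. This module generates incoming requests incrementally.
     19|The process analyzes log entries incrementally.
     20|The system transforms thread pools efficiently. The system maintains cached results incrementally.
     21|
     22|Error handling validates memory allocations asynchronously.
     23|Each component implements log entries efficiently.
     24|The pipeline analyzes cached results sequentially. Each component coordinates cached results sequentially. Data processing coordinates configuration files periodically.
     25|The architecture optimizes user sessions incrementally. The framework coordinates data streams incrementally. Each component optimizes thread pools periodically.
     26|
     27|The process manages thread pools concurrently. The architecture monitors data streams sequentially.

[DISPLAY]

                                      
                                      
                                      
                                      
                                      
                                      
                                      
                                      
                     ┏━━━━━━━━━━━━━━━━
                     ┃ Calculator     
                     ┠────────────────
                     ┃                
                     ┃┌───┬───┬───┬───
                     ┃│┏━━━━━━━━━━━━━━
                     ┃├┃ FileViewer   
                     ┃│┠──────────────
                     ┃├┃Error handling
                     ┃│┃The algorithm 
                     ┃├┃The pipeline m
                     ┃│┃Error handling


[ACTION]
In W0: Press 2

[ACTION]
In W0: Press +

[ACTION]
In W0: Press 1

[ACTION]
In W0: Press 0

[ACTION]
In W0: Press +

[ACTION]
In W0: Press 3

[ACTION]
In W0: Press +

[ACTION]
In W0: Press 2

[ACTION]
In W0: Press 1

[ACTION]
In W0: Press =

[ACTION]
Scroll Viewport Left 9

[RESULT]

                                      
                                      
                                      
                                      
                                      
                                      
                                      
                                      
                              ┏━━━━━━━
                              ┃ Calcul
                              ┠───────
                              ┃       
                              ┃┌───┬──
                              ┃│┏━━━━━
                              ┃├┃ File
                              ┃│┠─────
                              ┃├┃Error
                              ┃│┃The a
                              ┃├┃The p
                              ┃│┃Error


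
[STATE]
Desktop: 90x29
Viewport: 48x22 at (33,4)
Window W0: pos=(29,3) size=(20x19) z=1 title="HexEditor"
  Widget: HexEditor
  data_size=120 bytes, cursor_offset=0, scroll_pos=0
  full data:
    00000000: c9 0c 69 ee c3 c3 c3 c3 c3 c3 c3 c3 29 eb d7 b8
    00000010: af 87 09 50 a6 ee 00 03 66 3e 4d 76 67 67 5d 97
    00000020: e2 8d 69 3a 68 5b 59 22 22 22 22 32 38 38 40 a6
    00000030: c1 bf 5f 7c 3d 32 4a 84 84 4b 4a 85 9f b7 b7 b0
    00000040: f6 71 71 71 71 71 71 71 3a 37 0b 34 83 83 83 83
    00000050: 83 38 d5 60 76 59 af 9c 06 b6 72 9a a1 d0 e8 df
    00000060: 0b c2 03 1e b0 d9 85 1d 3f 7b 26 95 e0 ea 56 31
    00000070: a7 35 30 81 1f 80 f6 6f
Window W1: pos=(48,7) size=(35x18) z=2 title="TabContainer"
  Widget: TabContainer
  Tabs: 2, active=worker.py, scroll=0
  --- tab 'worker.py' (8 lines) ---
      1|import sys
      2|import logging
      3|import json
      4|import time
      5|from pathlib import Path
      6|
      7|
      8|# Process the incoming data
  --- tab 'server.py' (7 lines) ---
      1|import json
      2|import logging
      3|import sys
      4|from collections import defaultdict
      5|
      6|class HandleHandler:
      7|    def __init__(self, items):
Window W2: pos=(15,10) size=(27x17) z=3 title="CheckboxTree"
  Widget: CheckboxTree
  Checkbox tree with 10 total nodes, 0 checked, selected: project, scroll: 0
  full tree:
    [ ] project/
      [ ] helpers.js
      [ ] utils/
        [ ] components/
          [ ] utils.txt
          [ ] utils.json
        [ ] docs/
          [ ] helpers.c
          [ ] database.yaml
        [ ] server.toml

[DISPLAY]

xEditor        ┃                                
───────────────┨                                
00000  C9 0c 69┃                                
00010  af 87 09┏━━━━━━━━━━━━━━━━━━━━━━━━━━━━━━━━
00020  e2 8d 69┃ TabContainer                   
00030  c1 bf 5f┠────────────────────────────────
━━━━━━━━┓ 71 71┃[worker.py]│ server.py          
        ┃ 38 d5┃────────────────────────────────
────────┨ c2 03┃import sys                      
        ┃ 35 30┃import logging                  
        ┃      ┃import json                     
        ┃      ┃import time                     
ts/     ┃      ┃from pathlib import Path        
txt     ┃      ┃                                
json    ┃      ┃                                
        ┃      ┃# Process the incoming data     
s.c     ┃      ┃                                
se.yaml ┃━━━━━━┃                                
oml     ┃      ┃                                
        ┃      ┃                                
        ┃      ┗━━━━━━━━━━━━━━━━━━━━━━━━━━━━━━━━
        ┃                                       


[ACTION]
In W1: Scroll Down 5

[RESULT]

xEditor        ┃                                
───────────────┨                                
00000  C9 0c 69┃                                
00010  af 87 09┏━━━━━━━━━━━━━━━━━━━━━━━━━━━━━━━━
00020  e2 8d 69┃ TabContainer                   
00030  c1 bf 5f┠────────────────────────────────
━━━━━━━━┓ 71 71┃[worker.py]│ server.py          
        ┃ 38 d5┃────────────────────────────────
────────┨ c2 03┃                                
        ┃ 35 30┃                                
        ┃      ┃# Process the incoming data     
        ┃      ┃                                
ts/     ┃      ┃                                
txt     ┃      ┃                                
json    ┃      ┃                                
        ┃      ┃                                
s.c     ┃      ┃                                
se.yaml ┃━━━━━━┃                                
oml     ┃      ┃                                
        ┃      ┃                                
        ┃      ┗━━━━━━━━━━━━━━━━━━━━━━━━━━━━━━━━
        ┃                                       


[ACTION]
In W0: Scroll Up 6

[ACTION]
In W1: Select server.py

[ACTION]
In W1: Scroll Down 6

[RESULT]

xEditor        ┃                                
───────────────┨                                
00000  C9 0c 69┃                                
00010  af 87 09┏━━━━━━━━━━━━━━━━━━━━━━━━━━━━━━━━
00020  e2 8d 69┃ TabContainer                   
00030  c1 bf 5f┠────────────────────────────────
━━━━━━━━┓ 71 71┃ worker.py │[server.py]         
        ┃ 38 d5┃────────────────────────────────
────────┨ c2 03┃    def __init__(self, items):  
        ┃ 35 30┃                                
        ┃      ┃                                
        ┃      ┃                                
ts/     ┃      ┃                                
txt     ┃      ┃                                
json    ┃      ┃                                
        ┃      ┃                                
s.c     ┃      ┃                                
se.yaml ┃━━━━━━┃                                
oml     ┃      ┃                                
        ┃      ┃                                
        ┃      ┗━━━━━━━━━━━━━━━━━━━━━━━━━━━━━━━━
        ┃                                       


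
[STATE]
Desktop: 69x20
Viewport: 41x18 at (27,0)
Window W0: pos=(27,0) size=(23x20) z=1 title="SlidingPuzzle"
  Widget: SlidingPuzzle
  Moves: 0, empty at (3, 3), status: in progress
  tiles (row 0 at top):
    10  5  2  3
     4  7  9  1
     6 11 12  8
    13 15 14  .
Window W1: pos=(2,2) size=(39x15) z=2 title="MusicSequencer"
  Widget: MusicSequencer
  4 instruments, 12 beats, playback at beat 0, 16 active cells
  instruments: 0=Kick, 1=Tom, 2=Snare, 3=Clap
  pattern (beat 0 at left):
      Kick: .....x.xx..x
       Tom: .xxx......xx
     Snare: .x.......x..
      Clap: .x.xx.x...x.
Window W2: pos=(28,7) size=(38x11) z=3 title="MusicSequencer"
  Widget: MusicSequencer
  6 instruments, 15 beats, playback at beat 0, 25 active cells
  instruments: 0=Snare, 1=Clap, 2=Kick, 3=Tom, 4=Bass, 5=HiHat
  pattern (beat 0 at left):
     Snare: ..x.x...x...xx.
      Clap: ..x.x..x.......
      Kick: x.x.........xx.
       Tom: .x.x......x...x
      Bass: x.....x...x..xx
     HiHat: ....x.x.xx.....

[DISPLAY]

┏━━━━━━━━━━━━━━━━━━━━━┓                  
┃ SlidingPuzzle       ┃                  
━━━━━━━━━━━━━┓────────┨                  
             ┃──┬────┐┃                  
─────────────┨2 │  3 │┃                  
             ┃──┼────┤┃                  
             ┃9 │  1 │┃                  
 ┏━━━━━━━━━━━━━━━━━━━━━━━━━━━━━━━━━━━━┓  
 ┃ MusicSequencer                     ┃  
 ┠────────────────────────────────────┨  
 ┃      ▼12345678901234               ┃  
 ┃ Snare··█·█···█···██·               ┃  
 ┃  Clap··█·█··█·······               ┃  
 ┃  Kick█·█·········██·               ┃  
 ┃   Tom·█·█······█···█               ┃  
 ┃  Bass█·····█···█··██               ┃  
━┃ HiHat····█·█·██·····               ┃  
┃┗━━━━━━━━━━━━━━━━━━━━━━━━━━━━━━━━━━━━┛  


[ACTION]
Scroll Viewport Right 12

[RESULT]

━━━━━━━━━━━━━━━━━━━━━┓                   
 SlidingPuzzle       ┃                   
━━━━━━━━━━━━┓────────┨                   
            ┃──┬────┐┃                   
────────────┨2 │  3 │┃                   
            ┃──┼────┤┃                   
            ┃9 │  1 │┃                   
┏━━━━━━━━━━━━━━━━━━━━━━━━━━━━━━━━━━━━┓   
┃ MusicSequencer                     ┃   
┠────────────────────────────────────┨   
┃      ▼12345678901234               ┃   
┃ Snare··█·█···█···██·               ┃   
┃  Clap··█·█··█·······               ┃   
┃  Kick█·█·········██·               ┃   
┃   Tom·█·█······█···█               ┃   
┃  Bass█·····█···█··██               ┃   
┃ HiHat····█·█·██·····               ┃   
┗━━━━━━━━━━━━━━━━━━━━━━━━━━━━━━━━━━━━┛   


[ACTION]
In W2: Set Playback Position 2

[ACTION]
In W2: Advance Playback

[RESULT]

━━━━━━━━━━━━━━━━━━━━━┓                   
 SlidingPuzzle       ┃                   
━━━━━━━━━━━━┓────────┨                   
            ┃──┬────┐┃                   
────────────┨2 │  3 │┃                   
            ┃──┼────┤┃                   
            ┃9 │  1 │┃                   
┏━━━━━━━━━━━━━━━━━━━━━━━━━━━━━━━━━━━━┓   
┃ MusicSequencer                     ┃   
┠────────────────────────────────────┨   
┃      012▼45678901234               ┃   
┃ Snare··█·█···█···██·               ┃   
┃  Clap··█·█··█·······               ┃   
┃  Kick█·█·········██·               ┃   
┃   Tom·█·█······█···█               ┃   
┃  Bass█·····█···█··██               ┃   
┃ HiHat····█·█·██·····               ┃   
┗━━━━━━━━━━━━━━━━━━━━━━━━━━━━━━━━━━━━┛   


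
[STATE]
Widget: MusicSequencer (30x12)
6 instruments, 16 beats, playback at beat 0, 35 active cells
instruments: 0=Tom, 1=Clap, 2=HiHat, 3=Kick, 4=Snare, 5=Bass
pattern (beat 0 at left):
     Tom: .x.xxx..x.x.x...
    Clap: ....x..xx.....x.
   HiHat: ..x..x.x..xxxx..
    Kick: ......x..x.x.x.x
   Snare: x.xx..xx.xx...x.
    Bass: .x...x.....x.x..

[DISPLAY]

      ▼123456789012345        
   Tom·█·███··█·█·█···        
  Clap····█··██·····█·        
 HiHat··█··█·█··████··        
  Kick······█··█·█·█·█        
 Snare█·██··██·██···█·        
  Bass·█···█·····█·█··        
                              
                              
                              
                              
                              


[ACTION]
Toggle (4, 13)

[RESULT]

      ▼123456789012345        
   Tom·█·███··█·█·█···        
  Clap····█··██·····█·        
 HiHat··█··█·█··████··        
  Kick······█··█·█·█·█        
 Snare█·██··██·██··██·        
  Bass·█···█·····█·█··        
                              
                              
                              
                              
                              


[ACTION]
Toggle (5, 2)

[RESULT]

      ▼123456789012345        
   Tom·█·███··█·█·█···        
  Clap····█··██·····█·        
 HiHat··█··█·█··████··        
  Kick······█··█·█·█·█        
 Snare█·██··██·██··██·        
  Bass·██··█·····█·█··        
                              
                              
                              
                              
                              


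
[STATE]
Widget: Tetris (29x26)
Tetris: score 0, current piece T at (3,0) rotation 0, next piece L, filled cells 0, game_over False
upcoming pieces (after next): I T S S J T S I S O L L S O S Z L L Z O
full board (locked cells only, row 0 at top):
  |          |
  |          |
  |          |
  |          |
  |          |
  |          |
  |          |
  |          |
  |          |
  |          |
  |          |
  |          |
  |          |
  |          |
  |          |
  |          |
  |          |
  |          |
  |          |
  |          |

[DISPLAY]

    ▒     │Next:             
   ▒▒▒    │  ▒               
          │▒▒▒               
          │                  
          │                  
          │                  
          │Score:            
          │0                 
          │                  
          │                  
          │                  
          │                  
          │                  
          │                  
          │                  
          │                  
          │                  
          │                  
          │                  
          │                  
          │                  
          │                  
          │                  
          │                  
          │                  
          │                  


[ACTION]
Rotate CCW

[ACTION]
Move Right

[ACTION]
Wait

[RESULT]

          │Next:             
     ▒    │  ▒               
    ▒▒    │▒▒▒               
     ▒    │                  
          │                  
          │                  
          │Score:            
          │0                 
          │                  
          │                  
          │                  
          │                  
          │                  
          │                  
          │                  
          │                  
          │                  
          │                  
          │                  
          │                  
          │                  
          │                  
          │                  
          │                  
          │                  
          │                  


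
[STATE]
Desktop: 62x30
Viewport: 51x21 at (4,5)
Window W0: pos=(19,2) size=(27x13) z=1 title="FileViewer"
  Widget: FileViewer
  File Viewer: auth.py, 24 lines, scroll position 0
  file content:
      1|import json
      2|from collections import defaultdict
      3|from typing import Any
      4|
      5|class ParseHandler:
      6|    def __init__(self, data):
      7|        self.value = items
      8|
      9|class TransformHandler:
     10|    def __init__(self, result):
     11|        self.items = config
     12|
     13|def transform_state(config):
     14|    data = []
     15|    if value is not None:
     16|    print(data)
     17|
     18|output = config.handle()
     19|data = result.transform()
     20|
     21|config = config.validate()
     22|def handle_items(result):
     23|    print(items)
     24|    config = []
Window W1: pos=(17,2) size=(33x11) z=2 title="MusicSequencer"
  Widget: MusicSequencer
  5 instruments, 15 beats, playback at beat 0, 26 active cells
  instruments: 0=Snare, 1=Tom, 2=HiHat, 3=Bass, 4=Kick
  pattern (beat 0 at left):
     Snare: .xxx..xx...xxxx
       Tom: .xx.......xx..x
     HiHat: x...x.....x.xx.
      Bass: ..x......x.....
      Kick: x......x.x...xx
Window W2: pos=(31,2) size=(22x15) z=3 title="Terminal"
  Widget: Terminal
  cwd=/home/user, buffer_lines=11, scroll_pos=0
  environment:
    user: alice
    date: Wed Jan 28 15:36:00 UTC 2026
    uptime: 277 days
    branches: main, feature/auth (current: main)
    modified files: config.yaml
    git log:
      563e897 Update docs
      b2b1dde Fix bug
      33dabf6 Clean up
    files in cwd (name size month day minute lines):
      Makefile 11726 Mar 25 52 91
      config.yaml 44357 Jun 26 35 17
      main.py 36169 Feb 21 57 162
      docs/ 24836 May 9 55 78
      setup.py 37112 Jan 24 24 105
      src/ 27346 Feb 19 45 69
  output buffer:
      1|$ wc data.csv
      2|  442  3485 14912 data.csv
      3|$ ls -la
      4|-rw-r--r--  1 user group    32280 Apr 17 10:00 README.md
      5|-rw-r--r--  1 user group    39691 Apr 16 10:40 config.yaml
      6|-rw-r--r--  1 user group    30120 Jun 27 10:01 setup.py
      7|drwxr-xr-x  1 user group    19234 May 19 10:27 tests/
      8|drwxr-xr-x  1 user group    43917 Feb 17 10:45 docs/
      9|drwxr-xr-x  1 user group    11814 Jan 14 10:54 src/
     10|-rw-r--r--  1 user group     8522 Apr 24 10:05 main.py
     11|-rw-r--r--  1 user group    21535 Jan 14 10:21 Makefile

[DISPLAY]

             ┃      ▼123456┃$ wc data.csv       ┃  
             ┃ Snare·███··█┃  442  3485 14912 da┃  
             ┃   Tom·██····┃$ ls -la            ┃  
             ┃ HiHat█···█··┃-rw-r--r--  1 user g┃  
             ┃  Bass··█····┃-rw-r--r--  1 user g┃  
             ┃  Kick█······┃-rw-r--r--  1 user g┃  
             ┃             ┃drwxr-xr-x  1 user g┃  
             ┗━━━━━━━━━━━━━┃drwxr-xr-x  1 user g┃  
               ┃class Trans┃drwxr-xr-x  1 user g┃  
               ┗━━━━━━━━━━━┃-rw-r--r--  1 user g┃  
                           ┃-rw-r--r--  1 user g┃  
                           ┗━━━━━━━━━━━━━━━━━━━━┛  
                                                   
                                                   
                                                   
                                                   
                                                   
                                                   
                                                   
                                                   
                                                   


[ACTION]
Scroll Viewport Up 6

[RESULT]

                                                   
                                                   
             ┏━━━━━━━━━━━━━┏━━━━━━━━━━━━━━━━━━━━┓  
             ┃ MusicSequenc┃ Terminal           ┃  
             ┠─────────────┠────────────────────┨  
             ┃      ▼123456┃$ wc data.csv       ┃  
             ┃ Snare·███··█┃  442  3485 14912 da┃  
             ┃   Tom·██····┃$ ls -la            ┃  
             ┃ HiHat█···█··┃-rw-r--r--  1 user g┃  
             ┃  Bass··█····┃-rw-r--r--  1 user g┃  
             ┃  Kick█······┃-rw-r--r--  1 user g┃  
             ┃             ┃drwxr-xr-x  1 user g┃  
             ┗━━━━━━━━━━━━━┃drwxr-xr-x  1 user g┃  
               ┃class Trans┃drwxr-xr-x  1 user g┃  
               ┗━━━━━━━━━━━┃-rw-r--r--  1 user g┃  
                           ┃-rw-r--r--  1 user g┃  
                           ┗━━━━━━━━━━━━━━━━━━━━┛  
                                                   
                                                   
                                                   
                                                   


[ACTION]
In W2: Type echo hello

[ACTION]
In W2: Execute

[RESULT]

                                                   
                                                   
             ┏━━━━━━━━━━━━━┏━━━━━━━━━━━━━━━━━━━━┓  
             ┃ MusicSequenc┃ Terminal           ┃  
             ┠─────────────┠────────────────────┨  
             ┃      ▼123456┃-rw-r--r--  1 user g┃  
             ┃ Snare·███··█┃-rw-r--r--  1 user g┃  
             ┃   Tom·██····┃-rw-r--r--  1 user g┃  
             ┃ HiHat█···█··┃drwxr-xr-x  1 user g┃  
             ┃  Bass··█····┃drwxr-xr-x  1 user g┃  
             ┃  Kick█······┃drwxr-xr-x  1 user g┃  
             ┃             ┃-rw-r--r--  1 user g┃  
             ┗━━━━━━━━━━━━━┃-rw-r--r--  1 user g┃  
               ┃class Trans┃$ echo hello        ┃  
               ┗━━━━━━━━━━━┃hello               ┃  
                           ┃$ █                 ┃  
                           ┗━━━━━━━━━━━━━━━━━━━━┛  
                                                   
                                                   
                                                   
                                                   
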